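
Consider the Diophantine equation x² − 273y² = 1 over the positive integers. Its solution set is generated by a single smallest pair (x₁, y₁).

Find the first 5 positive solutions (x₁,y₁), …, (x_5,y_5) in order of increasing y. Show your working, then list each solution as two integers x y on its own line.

[16; 1,1,10,1,1,32] for √273; ℓ=6 ⇒ convergent index 5
a_0=16:  p_0=16·1+0=16,  q_0=16·0+1=1
…
a_2=1:  p_2=1·17+16=33,  q_2=1·1+1=2
a_3=10:  p_3=10·33+17=347,  q_3=10·2+1=21
a_4=1:  p_4=1·347+33=380,  q_4=1·21+2=23
a_5=1:  p_5=1·380+347=727,  q_5=1·23+21=44
→ (727, 44).  Check: 727²=528529, 273·44²=528528, difference 1.
k=2:  x_2 = 727·727+273·44·44 = 1057057,  y_2 = 727·44+44·727 = 63976
k=3:  x_3 = 727·1057057+273·44·63976 = 1536960151,  y_3 = 727·63976+44·1057057 = 93021060
k=4:  x_4 = 727·1536960151+273·44·93021060 = 2234739002497,  y_4 = 727·93021060+44·1536960151 = 135252557264
k=5:  x_5 = 727·2234739002497+273·44·135252557264 = 3249308972670487,  y_5 = 727·135252557264+44·2234739002497 = 196657125240796

727 44
1057057 63976
1536960151 93021060
2234739002497 135252557264
3249308972670487 196657125240796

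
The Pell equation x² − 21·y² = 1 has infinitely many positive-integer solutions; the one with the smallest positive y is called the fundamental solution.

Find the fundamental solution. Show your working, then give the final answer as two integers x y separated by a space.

55 12

√21 → a₀=4, period (1,1,2,1,1,8); ℓ=6 even so k=5
i=0: a=4 ⇒ p=4, q=1
…
i=2: a=1 ⇒ p=9, q=2
…
i=4: a=1 ⇒ p=32, q=7
i=5: a=1 ⇒ p=55, q=12
→ (55, 12).  Check: 55²=3025, 21·12²=3024, difference 1.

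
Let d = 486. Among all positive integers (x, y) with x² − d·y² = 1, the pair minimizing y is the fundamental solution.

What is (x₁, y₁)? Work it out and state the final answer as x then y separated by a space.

485 22

[22; 22,44] for √486; ℓ=2 ⇒ convergent index 1
i=0: a=22 ⇒ p=22, q=1
i=1: a=22 ⇒ p=485, q=22
(x₁, y₁) = (485, 22);  485² − 486·22² = 1 ✓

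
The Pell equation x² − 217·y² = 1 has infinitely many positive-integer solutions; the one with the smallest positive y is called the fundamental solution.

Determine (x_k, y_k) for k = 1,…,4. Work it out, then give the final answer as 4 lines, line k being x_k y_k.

3844063 260952
29553640695937 2006231855952
227212113429087499999 15424163293772565000
1746835356769087211376615937 118582910847096488831334048

√217 → a₀=14, period (1,2,1,2,1,…,2,1,28); ℓ=16 even so k=15
step 0: (14, 1)  from 14·(1,0) + (0,1)
…
step 3: (59, 4)  from 1·(44,3) + (15,1)
…
step 5: (221, 15)  from 1·(162,11) + (59,4)
step 6: (383, 26)  from 1·(221,15) + (162,11)
step 7: (3668, 249)  from 9·(383,26) + (221,15)
step 8: (15055, 1022)  from 4·(3668,249) + (383,26)
step 9: (139163, 9447)  from 9·(15055,1022) + (3668,249)
step 10: (154218, 10469)  from 1·(139163,9447) + (15055,1022)
step 11: (293381, 19916)  from 1·(154218,10469) + (139163,9447)
step 12: (740980, 50301)  from 2·(293381,19916) + (154218,10469)
step 13: (1034361, 70217)  from 1·(740980,50301) + (293381,19916)
step 14: (2809702, 190735)  from 2·(1034361,70217) + (740980,50301)
step 15: (3844063, 260952)  from 1·(2809702,190735) + (1034361,70217)
fundamental: x₁=3844063, y₁=260952  (since 14776820347969 − 217·68095946304 = 1)
n=2: (3844063,260952)∘(3844063,260952) = (3844063·3844063+217·260952·260952, 3844063·260952+260952·3844063) = (29553640695937,2006231855952)
n=3: (29553640695937,2006231855952)∘(3844063,260952) = (3844063·29553640695937+217·260952·2006231855952, 3844063·2006231855952+260952·29553640695937) = (227212113429087499999,15424163293772565000)
n=4: (227212113429087499999,15424163293772565000)∘(3844063,260952) = (3844063·227212113429087499999+217·260952·15424163293772565000, 3844063·15424163293772565000+260952·227212113429087499999) = (1746835356769087211376615937,118582910847096488831334048)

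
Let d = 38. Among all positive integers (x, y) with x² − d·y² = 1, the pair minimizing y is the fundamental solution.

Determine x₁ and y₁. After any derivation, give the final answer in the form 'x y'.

d=38: √d = [6; 6,12] (ℓ=2, even), read p_1/q_1
k=0  a_k=6  p_k/q_k = 6/1
k=1  a_k=6  p_k/q_k = 37/6
→ (37, 6).  Check: 37²=1369, 38·6²=1368, difference 1.

37 6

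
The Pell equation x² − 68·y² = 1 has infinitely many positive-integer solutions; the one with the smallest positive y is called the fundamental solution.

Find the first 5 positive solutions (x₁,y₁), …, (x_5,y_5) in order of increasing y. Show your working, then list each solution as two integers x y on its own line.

d=68: √d = [8; 4,16] (ℓ=2, even), read p_1/q_1
i=0: a=8 ⇒ p=8, q=1
i=1: a=4 ⇒ p=33, q=4
→ (33, 4).  Check: 33²=1089, 68·4²=1088, difference 1.
n=2: (33,4)∘(33,4) = (33·33+68·4·4, 33·4+4·33) = (2177,264)
n=3: (2177,264)∘(33,4) = (33·2177+68·4·264, 33·264+4·2177) = (143649,17420)
n=4: (143649,17420)∘(33,4) = (33·143649+68·4·17420, 33·17420+4·143649) = (9478657,1149456)
n=5: (9478657,1149456)∘(33,4) = (33·9478657+68·4·1149456, 33·1149456+4·9478657) = (625447713,75846676)

33 4
2177 264
143649 17420
9478657 1149456
625447713 75846676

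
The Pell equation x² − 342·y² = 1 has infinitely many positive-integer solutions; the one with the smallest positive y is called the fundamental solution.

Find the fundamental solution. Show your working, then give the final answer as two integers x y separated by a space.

[18; 2,36] for √342; ℓ=2 ⇒ convergent index 1
a_0=18:  p_0=18·1+0=18,  q_0=18·0+1=1
a_1=2:  p_1=2·18+1=37,  q_1=2·1+0=2
→ (37, 2).  Check: 37²=1369, 342·2²=1368, difference 1.

37 2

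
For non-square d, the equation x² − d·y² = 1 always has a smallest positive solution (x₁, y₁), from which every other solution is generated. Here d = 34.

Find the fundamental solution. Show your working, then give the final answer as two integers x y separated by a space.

35 6

d=34: √d = [5; 1,4,1,10] (ℓ=4, even), read p_3/q_3
step 0: (5, 1)  from 5·(1,0) + (0,1)
step 1: (6, 1)  from 1·(5,1) + (1,0)
step 2: (29, 5)  from 4·(6,1) + (5,1)
step 3: (35, 6)  from 1·(29,5) + (6,1)
→ (35, 6).  Check: 35²=1225, 34·6²=1224, difference 1.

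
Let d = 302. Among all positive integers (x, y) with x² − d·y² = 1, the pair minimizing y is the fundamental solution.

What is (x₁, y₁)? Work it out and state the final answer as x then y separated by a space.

√302 → a₀=17, period (2,1,1,1,4,…,1,2,34); ℓ=16 even so k=15
a_0=17:  p_0=17·1+0=17,  q_0=17·0+1=1
a_1=2:  p_1=2·17+1=35,  q_1=2·1+0=2
…
a_3=1:  p_3=1·52+35=87,  q_3=1·3+2=5
a_4=1:  p_4=1·87+52=139,  q_4=1·5+3=8
a_5=4:  p_5=4·139+87=643,  q_5=4·8+5=37
a_6=2:  p_6=2·643+139=1425,  q_6=2·37+8=82
…
a_9=1:  p_9=1·34513+2068=36581,  q_9=1·1986+119=2105
…
a_12=1:  p_12=1·467281+107675=574956,  q_12=1·26889+6196=33085
…
a_14=1:  p_14=1·1042237+574956=1617193,  q_14=1·59974+33085=93059
a_15=2:  p_15=2·1617193+1042237=4276623,  q_15=2·93059+59974=246092
fundamental: x₁=4276623, y₁=246092  (since 18289504284129 − 302·60561272464 = 1)

4276623 246092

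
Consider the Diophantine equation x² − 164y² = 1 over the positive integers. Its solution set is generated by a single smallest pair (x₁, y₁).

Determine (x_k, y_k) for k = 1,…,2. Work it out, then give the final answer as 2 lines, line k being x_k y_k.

√164 → a₀=12, period (1,4,6,4,1,24); ℓ=6 even so k=5
step 0: (12, 1)  from 12·(1,0) + (0,1)
step 1: (13, 1)  from 1·(12,1) + (1,0)
step 2: (64, 5)  from 4·(13,1) + (12,1)
step 3: (397, 31)  from 6·(64,5) + (13,1)
step 4: (1652, 129)  from 4·(397,31) + (64,5)
step 5: (2049, 160)  from 1·(1652,129) + (397,31)
→ (2049, 160).  Check: 2049²=4198401, 164·160²=4198400, difference 1.
(x_2, y_2) = (2049·2049 + 164·160·160, 2049·160 + 160·2049) = (8396801, 655680)

2049 160
8396801 655680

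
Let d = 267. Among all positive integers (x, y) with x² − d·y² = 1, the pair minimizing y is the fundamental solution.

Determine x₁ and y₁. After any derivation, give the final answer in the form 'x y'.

√267 = [16; 2,1,15,1,2,32, …], period ℓ=6 (even) → k=5
k=0  a_k=16  p_k/q_k = 16/1
k=1  a_k=2  p_k/q_k = 33/2
…
k=3  a_k=15  p_k/q_k = 768/47
k=4  a_k=1  p_k/q_k = 817/50
k=5  a_k=2  p_k/q_k = 2402/147
→ (2402, 147).  Check: 2402²=5769604, 267·147²=5769603, difference 1.

2402 147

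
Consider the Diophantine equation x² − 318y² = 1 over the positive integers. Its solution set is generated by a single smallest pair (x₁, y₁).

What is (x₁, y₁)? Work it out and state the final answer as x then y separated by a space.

d=318: √d = [17; 1,4,1,34] (ℓ=4, even), read p_3/q_3
k=0  a_k=17  p_k/q_k = 17/1
k=1  a_k=1  p_k/q_k = 18/1
k=2  a_k=4  p_k/q_k = 89/5
k=3  a_k=1  p_k/q_k = 107/6
→ (107, 6).  Check: 107²=11449, 318·6²=11448, difference 1.

107 6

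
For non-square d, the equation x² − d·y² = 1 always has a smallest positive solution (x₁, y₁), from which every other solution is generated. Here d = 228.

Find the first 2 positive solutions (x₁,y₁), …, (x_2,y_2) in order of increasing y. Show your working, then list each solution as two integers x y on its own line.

151 10
45601 3020

[15; 10,30] for √228; ℓ=2 ⇒ convergent index 1
i=0: a=15 ⇒ p=15, q=1
i=1: a=10 ⇒ p=151, q=10
→ (151, 10).  Check: 151²=22801, 228·10²=22800, difference 1.
(x_2, y_2) = (151·151 + 228·10·10, 151·10 + 10·151) = (45601, 3020)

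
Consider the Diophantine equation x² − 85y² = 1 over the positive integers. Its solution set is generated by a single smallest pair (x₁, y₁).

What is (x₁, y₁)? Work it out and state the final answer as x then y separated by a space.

√85 = [9; 4,1,1,4,18, …], period ℓ=5 (odd) → k=9
a_0=9:  p_0=9·1+0=9,  q_0=9·0+1=1
…
a_3=1:  p_3=1·46+37=83,  q_3=1·5+4=9
…
a_5=18:  p_5=18·378+83=6887,  q_5=18·41+9=747
a_6=4:  p_6=4·6887+378=27926,  q_6=4·747+41=3029
a_7=1:  p_7=1·27926+6887=34813,  q_7=1·3029+747=3776
a_8=1:  p_8=1·34813+27926=62739,  q_8=1·3776+3029=6805
a_9=4:  p_9=4·62739+34813=285769,  q_9=4·6805+3776=30996
→ (285769, 30996).  Check: 285769²=81663921361, 85·30996²=81663921360, difference 1.

285769 30996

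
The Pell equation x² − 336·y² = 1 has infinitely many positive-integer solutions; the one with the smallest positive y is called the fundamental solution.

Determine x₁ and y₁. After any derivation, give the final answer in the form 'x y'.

55 3

√336 = [18; 3,36, …], period ℓ=2 (even) → k=1
a_0=18:  p_0=18·1+0=18,  q_0=18·0+1=1
a_1=3:  p_1=3·18+1=55,  q_1=3·1+0=3
(x₁, y₁) = (55, 3);  55² − 336·3² = 1 ✓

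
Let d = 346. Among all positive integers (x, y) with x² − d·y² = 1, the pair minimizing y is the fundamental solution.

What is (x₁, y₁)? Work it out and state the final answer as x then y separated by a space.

d=346: √d = [18; 1,1,1,1,36] (ℓ=5, odd), read p_9/q_9
step 0: (18, 1)  from 18·(1,0) + (0,1)
…
step 3: (56, 3)  from 1·(37,2) + (19,1)
…
step 5: (3404, 183)  from 36·(93,5) + (56,3)
…
step 7: (6901, 371)  from 1·(3497,188) + (3404,183)
step 8: (10398, 559)  from 1·(6901,371) + (3497,188)
step 9: (17299, 930)  from 1·(10398,559) + (6901,371)
(x₁, y₁) = (17299, 930);  17299² − 346·930² = 1 ✓

17299 930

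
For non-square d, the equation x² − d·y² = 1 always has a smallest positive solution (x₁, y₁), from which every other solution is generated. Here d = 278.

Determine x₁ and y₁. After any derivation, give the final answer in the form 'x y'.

√278 = [16; 1,2,16,2,1,32, …], period ℓ=6 (even) → k=5
i=0: a=16 ⇒ p=16, q=1
…
i=3: a=16 ⇒ p=817, q=49
i=4: a=2 ⇒ p=1684, q=101
i=5: a=1 ⇒ p=2501, q=150
fundamental: x₁=2501, y₁=150  (since 6255001 − 278·22500 = 1)

2501 150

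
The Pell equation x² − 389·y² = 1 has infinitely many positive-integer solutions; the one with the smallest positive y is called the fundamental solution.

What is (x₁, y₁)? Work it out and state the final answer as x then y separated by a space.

√389 → a₀=19, period (1,2,1,1,1,1,2,1,38); ℓ=9 odd so k=17
step 0: (19, 1)  from 19·(1,0) + (0,1)
step 1: (20, 1)  from 1·(19,1) + (1,0)
…
step 3: (79, 4)  from 1·(59,3) + (20,1)
step 4: (138, 7)  from 1·(79,4) + (59,3)
step 5: (217, 11)  from 1·(138,7) + (79,4)
step 6: (355, 18)  from 1·(217,11) + (138,7)
step 7: (927, 47)  from 2·(355,18) + (217,11)
…
step 9: (49643, 2517)  from 38·(1282,65) + (927,47)
step 10: (50925, 2582)  from 1·(49643,2517) + (1282,65)
…
step 12: (202418, 10263)  from 1·(151493,7681) + (50925,2582)
…
step 14: (556329, 28207)  from 1·(353911,17944) + (202418,10263)
step 15: (910240, 46151)  from 1·(556329,28207) + (353911,17944)
step 16: (2376809, 120509)  from 2·(910240,46151) + (556329,28207)
step 17: (3287049, 166660)  from 1·(2376809,120509) + (910240,46151)
→ (3287049, 166660).  Check: 3287049²=10804691128401, 389·166660²=10804691128400, difference 1.

3287049 166660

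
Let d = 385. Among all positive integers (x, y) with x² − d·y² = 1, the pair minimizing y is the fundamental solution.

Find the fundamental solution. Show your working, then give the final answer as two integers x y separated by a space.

95831 4884

√385 → a₀=19, period (1,1,1,1,1,…,1,1,38); ℓ=16 even so k=15
k=0  a_k=19  p_k/q_k = 19/1
k=1  a_k=1  p_k/q_k = 20/1
…
k=3  a_k=1  p_k/q_k = 59/3
…
k=7  a_k=1  p_k/q_k = 726/37
…
k=11  a_k=1  p_k/q_k = 13009/663
…
k=14  a_k=1  p_k/q_k = 59551/3035
k=15  a_k=1  p_k/q_k = 95831/4884
(x₁, y₁) = (95831, 4884);  95831² − 385·4884² = 1 ✓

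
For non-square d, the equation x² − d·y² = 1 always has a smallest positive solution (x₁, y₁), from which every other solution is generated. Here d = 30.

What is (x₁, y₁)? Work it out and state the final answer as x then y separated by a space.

11 2

√30 → a₀=5, period (2,10); ℓ=2 even so k=1
a_0=5:  p_0=5·1+0=5,  q_0=5·0+1=1
a_1=2:  p_1=2·5+1=11,  q_1=2·1+0=2
fundamental: x₁=11, y₁=2  (since 121 − 30·4 = 1)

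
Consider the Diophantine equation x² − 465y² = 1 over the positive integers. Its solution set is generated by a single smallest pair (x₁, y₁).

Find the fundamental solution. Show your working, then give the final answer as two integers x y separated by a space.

[21; 1,1,3,2,2,2,3,1,1,42] for √465; ℓ=10 ⇒ convergent index 9
a_0=21:  p_0=21·1+0=21,  q_0=21·0+1=1
a_1=1:  p_1=1·21+1=22,  q_1=1·1+0=1
…
a_3=3:  p_3=3·43+22=151,  q_3=3·2+1=7
a_4=2:  p_4=2·151+43=345,  q_4=2·7+2=16
a_5=2:  p_5=2·345+151=841,  q_5=2·16+7=39
a_6=2:  p_6=2·841+345=2027,  q_6=2·39+16=94
a_7=3:  p_7=3·2027+841=6922,  q_7=3·94+39=321
a_8=1:  p_8=1·6922+2027=8949,  q_8=1·321+94=415
a_9=1:  p_9=1·8949+6922=15871,  q_9=1·415+321=736
→ (15871, 736).  Check: 15871²=251888641, 465·736²=251888640, difference 1.

15871 736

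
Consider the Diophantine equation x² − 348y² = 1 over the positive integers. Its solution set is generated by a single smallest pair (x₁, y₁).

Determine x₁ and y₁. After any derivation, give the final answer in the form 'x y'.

d=348: √d = [18; 1,1,1,8,1,1,1,36] (ℓ=8, even), read p_7/q_7
step 0: (18, 1)  from 18·(1,0) + (0,1)
step 1: (19, 1)  from 1·(18,1) + (1,0)
step 2: (37, 2)  from 1·(19,1) + (18,1)
step 3: (56, 3)  from 1·(37,2) + (19,1)
…
step 5: (541, 29)  from 1·(485,26) + (56,3)
step 6: (1026, 55)  from 1·(541,29) + (485,26)
step 7: (1567, 84)  from 1·(1026,55) + (541,29)
→ (1567, 84).  Check: 1567²=2455489, 348·84²=2455488, difference 1.

1567 84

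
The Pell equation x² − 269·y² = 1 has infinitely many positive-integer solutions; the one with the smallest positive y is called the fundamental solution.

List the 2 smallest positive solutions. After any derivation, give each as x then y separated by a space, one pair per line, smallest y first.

13449 820
361751201 22056360

[16; 2,2,32] for √269; ℓ=3 ⇒ convergent index 5
k=0  a_k=16  p_k/q_k = 16/1
…
k=2  a_k=2  p_k/q_k = 82/5
k=3  a_k=32  p_k/q_k = 2657/162
k=4  a_k=2  p_k/q_k = 5396/329
k=5  a_k=2  p_k/q_k = 13449/820
fundamental: x₁=13449, y₁=820  (since 180875601 − 269·672400 = 1)
(13449+820√269)^2 = 361751201 + 22056360√269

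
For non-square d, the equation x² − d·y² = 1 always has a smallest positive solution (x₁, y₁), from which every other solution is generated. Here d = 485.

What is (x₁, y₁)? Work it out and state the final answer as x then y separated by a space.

969 44

√485 = [22; 44, …], period ℓ=1 (odd) → k=1
i=0: a=22 ⇒ p=22, q=1
i=1: a=44 ⇒ p=969, q=44
(x₁, y₁) = (969, 44);  969² − 485·44² = 1 ✓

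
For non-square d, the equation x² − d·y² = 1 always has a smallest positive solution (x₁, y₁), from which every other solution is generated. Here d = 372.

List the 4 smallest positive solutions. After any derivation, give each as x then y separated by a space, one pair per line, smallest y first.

d=372: √d = [19; 3,2,12,2,3,38] (ℓ=6, even), read p_5/q_5
a_0=19:  p_0=19·1+0=19,  q_0=19·0+1=1
…
a_2=2:  p_2=2·58+19=135,  q_2=2·3+1=7
a_3=12:  p_3=12·135+58=1678,  q_3=12·7+3=87
a_4=2:  p_4=2·1678+135=3491,  q_4=2·87+7=181
a_5=3:  p_5=3·3491+1678=12151,  q_5=3·181+87=630
fundamental: x₁=12151, y₁=630  (since 147646801 − 372·396900 = 1)
n=2: (12151,630)∘(12151,630) = (12151·12151+372·630·630, 12151·630+630·12151) = (295293601,15310260)
n=3: (295293601,15310260)∘(12151,630) = (12151·295293601+372·630·15310260, 12151·15310260+630·295293601) = (7176225079351,372069937890)
n=4: (7176225079351,372069937890)∘(12151,630) = (12151·7176225079351+372·630·372069937890, 12151·372069937890+630·7176225079351) = (174396621583094401,9042043615292520)

12151 630
295293601 15310260
7176225079351 372069937890
174396621583094401 9042043615292520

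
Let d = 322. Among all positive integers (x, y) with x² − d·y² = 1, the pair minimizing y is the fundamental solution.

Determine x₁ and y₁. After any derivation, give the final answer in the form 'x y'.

√322 → a₀=17, period (1,16,1,34); ℓ=4 even so k=3
i=0: a=17 ⇒ p=17, q=1
i=1: a=1 ⇒ p=18, q=1
i=2: a=16 ⇒ p=305, q=17
i=3: a=1 ⇒ p=323, q=18
fundamental: x₁=323, y₁=18  (since 104329 − 322·324 = 1)

323 18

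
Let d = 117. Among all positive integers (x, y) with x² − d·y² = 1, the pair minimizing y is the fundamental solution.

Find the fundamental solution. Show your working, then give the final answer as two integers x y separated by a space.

d=117: √d = [10; 1,4,2,4,1,20] (ℓ=6, even), read p_5/q_5
step 0: (10, 1)  from 10·(1,0) + (0,1)
…
step 3: (119, 11)  from 2·(54,5) + (11,1)
step 4: (530, 49)  from 4·(119,11) + (54,5)
step 5: (649, 60)  from 1·(530,49) + (119,11)
(x₁, y₁) = (649, 60);  649² − 117·60² = 1 ✓

649 60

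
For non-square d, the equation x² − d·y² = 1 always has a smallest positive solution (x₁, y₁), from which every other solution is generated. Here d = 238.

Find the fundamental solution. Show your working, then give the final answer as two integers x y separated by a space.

[15; 2,2,1,14,1,2,2,30] for √238; ℓ=8 ⇒ convergent index 7
i=0: a=15 ⇒ p=15, q=1
i=1: a=2 ⇒ p=31, q=2
…
i=3: a=1 ⇒ p=108, q=7
i=4: a=14 ⇒ p=1589, q=103
…
i=6: a=2 ⇒ p=4983, q=323
i=7: a=2 ⇒ p=11663, q=756
fundamental: x₁=11663, y₁=756  (since 136025569 − 238·571536 = 1)

11663 756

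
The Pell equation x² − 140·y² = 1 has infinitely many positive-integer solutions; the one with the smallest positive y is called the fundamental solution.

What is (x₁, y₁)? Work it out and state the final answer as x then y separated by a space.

√140 = [11; 1,4,1,22, …], period ℓ=4 (even) → k=3
step 0: (11, 1)  from 11·(1,0) + (0,1)
…
step 2: (59, 5)  from 4·(12,1) + (11,1)
step 3: (71, 6)  from 1·(59,5) + (12,1)
(x₁, y₁) = (71, 6);  71² − 140·6² = 1 ✓

71 6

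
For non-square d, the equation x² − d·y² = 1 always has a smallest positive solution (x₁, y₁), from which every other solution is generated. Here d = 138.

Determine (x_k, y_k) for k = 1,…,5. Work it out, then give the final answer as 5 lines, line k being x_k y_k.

47 4
4417 376
415151 35340
39019777 3321584
3667443887 312193556

d=138: √d = [11; 1,2,1,22] (ℓ=4, even), read p_3/q_3
step 0: (11, 1)  from 11·(1,0) + (0,1)
step 1: (12, 1)  from 1·(11,1) + (1,0)
step 2: (35, 3)  from 2·(12,1) + (11,1)
step 3: (47, 4)  from 1·(35,3) + (12,1)
(x₁, y₁) = (47, 4);  47² − 138·4² = 1 ✓
(47+4√138)^2 = 4417 + 376√138
(47+4√138)^3 = 415151 + 35340√138
(47+4√138)^4 = 39019777 + 3321584√138
(47+4√138)^5 = 3667443887 + 312193556√138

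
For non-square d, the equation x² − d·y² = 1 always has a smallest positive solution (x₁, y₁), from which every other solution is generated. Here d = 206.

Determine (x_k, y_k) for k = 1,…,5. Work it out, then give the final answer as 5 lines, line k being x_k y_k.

59535 4148
7088832449 493902360
844067279642895 58808954001052
100503090979990675201 7002382152411359280
11966903042143422416540175 833773642828811595468548

√206 = [14; 2,1,5,14,5,1,2,28, …], period ℓ=8 (even) → k=7
k=0  a_k=14  p_k/q_k = 14/1
k=1  a_k=2  p_k/q_k = 29/2
k=2  a_k=1  p_k/q_k = 43/3
…
k=6  a_k=1  p_k/q_k = 20998/1463
k=7  a_k=2  p_k/q_k = 59535/4148
(x₁, y₁) = (59535, 4148);  59535² − 206·4148² = 1 ✓
(59535+4148√206)^2 = 7088832449 + 493902360√206
(59535+4148√206)^3 = 844067279642895 + 58808954001052√206
(59535+4148√206)^4 = 100503090979990675201 + 7002382152411359280√206
(59535+4148√206)^5 = 11966903042143422416540175 + 833773642828811595468548√206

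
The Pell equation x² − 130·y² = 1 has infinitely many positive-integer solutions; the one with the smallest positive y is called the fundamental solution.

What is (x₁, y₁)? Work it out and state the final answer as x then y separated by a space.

6499 570

d=130: √d = [11; 2,2,22] (ℓ=3, odd), read p_5/q_5
step 0: (11, 1)  from 11·(1,0) + (0,1)
step 1: (23, 2)  from 2·(11,1) + (1,0)
…
step 3: (1277, 112)  from 22·(57,5) + (23,2)
step 4: (2611, 229)  from 2·(1277,112) + (57,5)
step 5: (6499, 570)  from 2·(2611,229) + (1277,112)
→ (6499, 570).  Check: 6499²=42237001, 130·570²=42237000, difference 1.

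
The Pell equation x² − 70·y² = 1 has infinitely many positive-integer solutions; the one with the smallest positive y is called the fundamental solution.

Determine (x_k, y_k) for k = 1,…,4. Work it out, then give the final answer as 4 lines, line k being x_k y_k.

251 30
126001 15060
63252251 7560090
31752504001 3795150120

d=70: √d = [8; 2,1,2,1,2,16] (ℓ=6, even), read p_5/q_5
step 0: (8, 1)  from 8·(1,0) + (0,1)
…
step 2: (25, 3)  from 1·(17,2) + (8,1)
step 3: (67, 8)  from 2·(25,3) + (17,2)
step 4: (92, 11)  from 1·(67,8) + (25,3)
step 5: (251, 30)  from 2·(92,11) + (67,8)
→ (251, 30).  Check: 251²=63001, 70·30²=63000, difference 1.
(x_2, y_2) = (251·251 + 70·30·30, 251·30 + 30·251) = (126001, 15060)
(x_3, y_3) = (251·126001 + 70·30·15060, 251·15060 + 30·126001) = (63252251, 7560090)
(x_4, y_4) = (251·63252251 + 70·30·7560090, 251·7560090 + 30·63252251) = (31752504001, 3795150120)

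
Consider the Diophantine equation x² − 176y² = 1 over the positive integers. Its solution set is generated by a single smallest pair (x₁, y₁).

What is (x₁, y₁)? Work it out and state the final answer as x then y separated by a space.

[13; 3,1,3,26] for √176; ℓ=4 ⇒ convergent index 3
step 0: (13, 1)  from 13·(1,0) + (0,1)
…
step 2: (53, 4)  from 1·(40,3) + (13,1)
step 3: (199, 15)  from 3·(53,4) + (40,3)
→ (199, 15).  Check: 199²=39601, 176·15²=39600, difference 1.

199 15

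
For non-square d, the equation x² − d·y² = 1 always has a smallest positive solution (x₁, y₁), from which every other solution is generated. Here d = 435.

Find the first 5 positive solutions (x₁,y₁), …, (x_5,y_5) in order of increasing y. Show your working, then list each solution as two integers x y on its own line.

d=435: √d = [20; 1,5,1,40] (ℓ=4, even), read p_3/q_3
k=0  a_k=20  p_k/q_k = 20/1
k=1  a_k=1  p_k/q_k = 21/1
k=2  a_k=5  p_k/q_k = 125/6
k=3  a_k=1  p_k/q_k = 146/7
fundamental: x₁=146, y₁=7  (since 21316 − 435·49 = 1)
(146+7√435)^2 = 42631 + 2044√435
(146+7√435)^3 = 12448106 + 596841√435
(146+7√435)^4 = 3634804321 + 174275528√435
(146+7√435)^5 = 1061350413626 + 50887857335√435

146 7
42631 2044
12448106 596841
3634804321 174275528
1061350413626 50887857335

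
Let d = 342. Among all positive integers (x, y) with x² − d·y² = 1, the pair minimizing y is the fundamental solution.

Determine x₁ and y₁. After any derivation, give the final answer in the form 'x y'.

d=342: √d = [18; 2,36] (ℓ=2, even), read p_1/q_1
k=0  a_k=18  p_k/q_k = 18/1
k=1  a_k=2  p_k/q_k = 37/2
(x₁, y₁) = (37, 2);  37² − 342·2² = 1 ✓

37 2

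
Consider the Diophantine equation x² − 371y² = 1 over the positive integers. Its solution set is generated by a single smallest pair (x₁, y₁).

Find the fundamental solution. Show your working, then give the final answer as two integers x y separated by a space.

[19; 3,1,4,1,3,38] for √371; ℓ=6 ⇒ convergent index 5
a_0=19:  p_0=19·1+0=19,  q_0=19·0+1=1
a_1=3:  p_1=3·19+1=58,  q_1=3·1+0=3
a_2=1:  p_2=1·58+19=77,  q_2=1·3+1=4
a_3=4:  p_3=4·77+58=366,  q_3=4·4+3=19
a_4=1:  p_4=1·366+77=443,  q_4=1·19+4=23
a_5=3:  p_5=3·443+366=1695,  q_5=3·23+19=88
→ (1695, 88).  Check: 1695²=2873025, 371·88²=2873024, difference 1.

1695 88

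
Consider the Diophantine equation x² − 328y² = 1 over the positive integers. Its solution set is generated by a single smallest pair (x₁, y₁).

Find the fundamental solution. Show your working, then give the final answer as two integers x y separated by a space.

163 9

√328 = [18; 9,36, …], period ℓ=2 (even) → k=1
k=0  a_k=18  p_k/q_k = 18/1
k=1  a_k=9  p_k/q_k = 163/9
fundamental: x₁=163, y₁=9  (since 26569 − 328·81 = 1)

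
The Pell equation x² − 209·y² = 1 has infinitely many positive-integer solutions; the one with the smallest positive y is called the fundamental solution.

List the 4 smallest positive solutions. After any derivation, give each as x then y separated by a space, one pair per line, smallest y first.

d=209: √d = [14; 2,5,3,2,3,5,2,28] (ℓ=8, even), read p_7/q_7
i=0: a=14 ⇒ p=14, q=1
i=1: a=2 ⇒ p=29, q=2
…
i=3: a=3 ⇒ p=506, q=35
i=4: a=2 ⇒ p=1171, q=81
…
i=6: a=5 ⇒ p=21266, q=1471
i=7: a=2 ⇒ p=46551, q=3220
fundamental: x₁=46551, y₁=3220  (since 2166995601 − 209·10368400 = 1)
k=2:  x_2 = 46551·46551+209·3220·3220 = 4333991201,  y_2 = 46551·3220+3220·46551 = 299788440
k=3:  x_3 = 46551·4333991201+209·3220·299788440 = 403503248748951,  y_3 = 46551·299788440+3220·4333991201 = 27910903337660
k=4:  x_4 = 46551·403503248748951+209·3220·27910903337660 = 37566959460690844801,  y_4 = 46551·27910903337660+3220·403503248748951 = 2598560922243032880

46551 3220
4333991201 299788440
403503248748951 27910903337660
37566959460690844801 2598560922243032880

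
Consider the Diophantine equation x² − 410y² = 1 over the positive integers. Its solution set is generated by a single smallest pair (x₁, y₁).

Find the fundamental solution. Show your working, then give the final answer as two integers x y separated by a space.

81 4

√410 = [20; 4,40, …], period ℓ=2 (even) → k=1
step 0: (20, 1)  from 20·(1,0) + (0,1)
step 1: (81, 4)  from 4·(20,1) + (1,0)
(x₁, y₁) = (81, 4);  81² − 410·4² = 1 ✓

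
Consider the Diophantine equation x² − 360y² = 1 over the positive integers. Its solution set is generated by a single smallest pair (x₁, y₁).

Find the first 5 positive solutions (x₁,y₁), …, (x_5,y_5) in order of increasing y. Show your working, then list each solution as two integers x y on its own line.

19 1
721 38
27379 1443
1039681 54796
39480499 2080805

√360 = [18; 1,36, …], period ℓ=2 (even) → k=1
step 0: (18, 1)  from 18·(1,0) + (0,1)
step 1: (19, 1)  from 1·(18,1) + (1,0)
(x₁, y₁) = (19, 1);  19² − 360·1² = 1 ✓
n=2: (19,1)∘(19,1) = (19·19+360·1·1, 19·1+1·19) = (721,38)
n=3: (721,38)∘(19,1) = (19·721+360·1·38, 19·38+1·721) = (27379,1443)
n=4: (27379,1443)∘(19,1) = (19·27379+360·1·1443, 19·1443+1·27379) = (1039681,54796)
n=5: (1039681,54796)∘(19,1) = (19·1039681+360·1·54796, 19·54796+1·1039681) = (39480499,2080805)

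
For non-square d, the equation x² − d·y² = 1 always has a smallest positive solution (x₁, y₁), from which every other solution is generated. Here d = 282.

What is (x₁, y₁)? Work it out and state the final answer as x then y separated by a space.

[16; 1,3,1,4,1,3,1,32] for √282; ℓ=8 ⇒ convergent index 7
k=0  a_k=16  p_k/q_k = 16/1
k=1  a_k=1  p_k/q_k = 17/1
…
k=3  a_k=1  p_k/q_k = 84/5
k=4  a_k=4  p_k/q_k = 403/24
…
k=6  a_k=3  p_k/q_k = 1864/111
k=7  a_k=1  p_k/q_k = 2351/140
fundamental: x₁=2351, y₁=140  (since 5527201 − 282·19600 = 1)

2351 140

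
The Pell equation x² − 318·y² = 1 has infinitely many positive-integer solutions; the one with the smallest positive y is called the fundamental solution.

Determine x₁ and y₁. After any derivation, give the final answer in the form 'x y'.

√318 → a₀=17, period (1,4,1,34); ℓ=4 even so k=3
k=0  a_k=17  p_k/q_k = 17/1
k=1  a_k=1  p_k/q_k = 18/1
k=2  a_k=4  p_k/q_k = 89/5
k=3  a_k=1  p_k/q_k = 107/6
→ (107, 6).  Check: 107²=11449, 318·6²=11448, difference 1.

107 6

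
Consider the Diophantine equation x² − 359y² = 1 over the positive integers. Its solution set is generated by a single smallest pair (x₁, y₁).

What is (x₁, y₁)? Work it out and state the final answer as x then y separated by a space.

360 19

[18; 1,17,1,36] for √359; ℓ=4 ⇒ convergent index 3
a_0=18:  p_0=18·1+0=18,  q_0=18·0+1=1
a_1=1:  p_1=1·18+1=19,  q_1=1·1+0=1
a_2=17:  p_2=17·19+18=341,  q_2=17·1+1=18
a_3=1:  p_3=1·341+19=360,  q_3=1·18+1=19
fundamental: x₁=360, y₁=19  (since 129600 − 359·361 = 1)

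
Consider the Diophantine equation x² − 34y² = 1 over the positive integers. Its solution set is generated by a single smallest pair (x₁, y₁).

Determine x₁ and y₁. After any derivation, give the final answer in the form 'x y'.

35 6

√34 → a₀=5, period (1,4,1,10); ℓ=4 even so k=3
k=0  a_k=5  p_k/q_k = 5/1
k=1  a_k=1  p_k/q_k = 6/1
k=2  a_k=4  p_k/q_k = 29/5
k=3  a_k=1  p_k/q_k = 35/6
→ (35, 6).  Check: 35²=1225, 34·6²=1224, difference 1.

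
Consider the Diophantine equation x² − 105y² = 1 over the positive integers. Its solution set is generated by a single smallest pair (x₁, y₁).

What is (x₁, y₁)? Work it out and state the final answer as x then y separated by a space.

√105 → a₀=10, period (4,20); ℓ=2 even so k=1
i=0: a=10 ⇒ p=10, q=1
i=1: a=4 ⇒ p=41, q=4
fundamental: x₁=41, y₁=4  (since 1681 − 105·16 = 1)

41 4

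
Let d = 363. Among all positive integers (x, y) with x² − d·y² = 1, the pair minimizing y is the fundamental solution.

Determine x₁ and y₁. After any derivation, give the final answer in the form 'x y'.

√363 = [19; 19,38, …], period ℓ=2 (even) → k=1
k=0  a_k=19  p_k/q_k = 19/1
k=1  a_k=19  p_k/q_k = 362/19
(x₁, y₁) = (362, 19);  362² − 363·19² = 1 ✓

362 19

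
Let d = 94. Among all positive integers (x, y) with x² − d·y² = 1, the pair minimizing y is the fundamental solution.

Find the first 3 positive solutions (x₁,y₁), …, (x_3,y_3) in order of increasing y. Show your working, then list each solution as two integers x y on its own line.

2143295 221064
9187426914049 947610731760
39382732335491159615 4062018686654877336

√94 → a₀=9, period (1,2,3,1,1,…,2,1,18); ℓ=16 even so k=15
a_0=9:  p_0=9·1+0=9,  q_0=9·0+1=1
a_1=1:  p_1=1·9+1=10,  q_1=1·1+0=1
a_2=2:  p_2=2·10+9=29,  q_2=2·1+1=3
…
a_5=1:  p_5=1·126+97=223,  q_5=1·13+10=23
…
a_7=1:  p_7=1·1241+223=1464,  q_7=1·128+23=151
…
a_13=3:  p_13=3·184493+99455=652934,  q_13=3·19029+10258=67345
a_14=2:  p_14=2·652934+184493=1490361,  q_14=2·67345+19029=153719
a_15=1:  p_15=1·1490361+652934=2143295,  q_15=1·153719+67345=221064
(x₁, y₁) = (2143295, 221064);  2143295² − 94·221064² = 1 ✓
(x_2, y_2) = (2143295·2143295 + 94·221064·221064, 2143295·221064 + 221064·2143295) = (9187426914049, 947610731760)
(x_3, y_3) = (2143295·9187426914049 + 94·221064·947610731760, 2143295·947610731760 + 221064·9187426914049) = (39382732335491159615, 4062018686654877336)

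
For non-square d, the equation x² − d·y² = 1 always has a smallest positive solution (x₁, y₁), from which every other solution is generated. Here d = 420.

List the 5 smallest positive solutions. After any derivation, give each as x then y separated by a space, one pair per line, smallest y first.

√420 = [20; 2,40, …], period ℓ=2 (even) → k=1
step 0: (20, 1)  from 20·(1,0) + (0,1)
step 1: (41, 2)  from 2·(20,1) + (1,0)
fundamental: x₁=41, y₁=2  (since 1681 − 420·4 = 1)
(41+2√420)^2 = 3361 + 164√420
(41+2√420)^3 = 275561 + 13446√420
(41+2√420)^4 = 22592641 + 1102408√420
(41+2√420)^5 = 1852321001 + 90384010√420

41 2
3361 164
275561 13446
22592641 1102408
1852321001 90384010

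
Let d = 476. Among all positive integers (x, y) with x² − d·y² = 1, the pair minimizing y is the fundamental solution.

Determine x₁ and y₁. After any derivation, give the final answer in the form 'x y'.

√476 → a₀=21, period (1,4,2,10,2,4,1,42); ℓ=8 even so k=7
i=0: a=21 ⇒ p=21, q=1
…
i=3: a=2 ⇒ p=240, q=11
…
i=5: a=2 ⇒ p=5258, q=241
i=6: a=4 ⇒ p=23541, q=1079
i=7: a=1 ⇒ p=28799, q=1320
(x₁, y₁) = (28799, 1320);  28799² − 476·1320² = 1 ✓

28799 1320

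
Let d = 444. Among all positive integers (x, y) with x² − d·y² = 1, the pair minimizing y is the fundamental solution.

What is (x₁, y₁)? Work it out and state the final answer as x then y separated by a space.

d=444: √d = [21; 14,42] (ℓ=2, even), read p_1/q_1
a_0=21:  p_0=21·1+0=21,  q_0=21·0+1=1
a_1=14:  p_1=14·21+1=295,  q_1=14·1+0=14
→ (295, 14).  Check: 295²=87025, 444·14²=87024, difference 1.

295 14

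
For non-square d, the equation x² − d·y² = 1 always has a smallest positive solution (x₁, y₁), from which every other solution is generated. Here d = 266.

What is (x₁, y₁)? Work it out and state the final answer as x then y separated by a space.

√266 = [16; 3,4,3,32, …], period ℓ=4 (even) → k=3
a_0=16:  p_0=16·1+0=16,  q_0=16·0+1=1
…
a_2=4:  p_2=4·49+16=212,  q_2=4·3+1=13
a_3=3:  p_3=3·212+49=685,  q_3=3·13+3=42
(x₁, y₁) = (685, 42);  685² − 266·42² = 1 ✓

685 42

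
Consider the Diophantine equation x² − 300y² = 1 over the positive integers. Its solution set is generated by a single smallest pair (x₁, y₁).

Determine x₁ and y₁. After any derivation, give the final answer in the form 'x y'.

√300 = [17; 3,8,3,34, …], period ℓ=4 (even) → k=3
i=0: a=17 ⇒ p=17, q=1
i=1: a=3 ⇒ p=52, q=3
i=2: a=8 ⇒ p=433, q=25
i=3: a=3 ⇒ p=1351, q=78
(x₁, y₁) = (1351, 78);  1351² − 300·78² = 1 ✓

1351 78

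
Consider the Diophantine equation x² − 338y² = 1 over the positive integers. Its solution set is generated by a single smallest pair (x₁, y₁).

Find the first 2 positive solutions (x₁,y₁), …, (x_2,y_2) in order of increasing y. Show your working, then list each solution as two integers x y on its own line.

114243 6214
26102926097 1419812004

√338 = [18; 2,1,1,2,36, …], period ℓ=5 (odd) → k=9
i=0: a=18 ⇒ p=18, q=1
i=1: a=2 ⇒ p=37, q=2
i=2: a=1 ⇒ p=55, q=3
i=3: a=1 ⇒ p=92, q=5
i=4: a=2 ⇒ p=239, q=13
…
i=7: a=1 ⇒ p=26327, q=1432
i=8: a=1 ⇒ p=43958, q=2391
i=9: a=2 ⇒ p=114243, q=6214
→ (114243, 6214).  Check: 114243²=13051463049, 338·6214²=13051463048, difference 1.
k=2:  x_2 = 114243·114243+338·6214·6214 = 26102926097,  y_2 = 114243·6214+6214·114243 = 1419812004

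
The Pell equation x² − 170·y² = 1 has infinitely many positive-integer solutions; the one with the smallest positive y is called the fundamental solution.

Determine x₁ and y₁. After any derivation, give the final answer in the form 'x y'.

339 26

d=170: √d = [13; 26] (ℓ=1, odd), read p_1/q_1
k=0  a_k=13  p_k/q_k = 13/1
k=1  a_k=26  p_k/q_k = 339/26
fundamental: x₁=339, y₁=26  (since 114921 − 170·676 = 1)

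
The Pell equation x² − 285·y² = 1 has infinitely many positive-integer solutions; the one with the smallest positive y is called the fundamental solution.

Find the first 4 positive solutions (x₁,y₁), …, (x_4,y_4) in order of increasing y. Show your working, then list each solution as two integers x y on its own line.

√285 = [16; 1,7,2,7,1,32, …], period ℓ=6 (even) → k=5
a_0=16:  p_0=16·1+0=16,  q_0=16·0+1=1
a_1=1:  p_1=1·16+1=17,  q_1=1·1+0=1
a_2=7:  p_2=7·17+16=135,  q_2=7·1+1=8
a_3=2:  p_3=2·135+17=287,  q_3=2·8+1=17
a_4=7:  p_4=7·287+135=2144,  q_4=7·17+8=127
a_5=1:  p_5=1·2144+287=2431,  q_5=1·127+17=144
fundamental: x₁=2431, y₁=144  (since 5909761 − 285·20736 = 1)
(2431+144√285)^2 = 11819521 + 700128√285
(2431+144√285)^3 = 57466508671 + 3404022192√285
(2431+144√285)^4 = 279402153338881 + 16550355197376√285

2431 144
11819521 700128
57466508671 3404022192
279402153338881 16550355197376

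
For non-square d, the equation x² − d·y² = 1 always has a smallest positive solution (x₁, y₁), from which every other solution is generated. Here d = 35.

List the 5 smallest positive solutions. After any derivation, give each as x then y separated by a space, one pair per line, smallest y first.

d=35: √d = [5; 1,10] (ℓ=2, even), read p_1/q_1
k=0  a_k=5  p_k/q_k = 5/1
k=1  a_k=1  p_k/q_k = 6/1
fundamental: x₁=6, y₁=1  (since 36 − 35·1 = 1)
n=2: (6,1)∘(6,1) = (6·6+35·1·1, 6·1+1·6) = (71,12)
n=3: (71,12)∘(6,1) = (6·71+35·1·12, 6·12+1·71) = (846,143)
n=4: (846,143)∘(6,1) = (6·846+35·1·143, 6·143+1·846) = (10081,1704)
n=5: (10081,1704)∘(6,1) = (6·10081+35·1·1704, 6·1704+1·10081) = (120126,20305)

6 1
71 12
846 143
10081 1704
120126 20305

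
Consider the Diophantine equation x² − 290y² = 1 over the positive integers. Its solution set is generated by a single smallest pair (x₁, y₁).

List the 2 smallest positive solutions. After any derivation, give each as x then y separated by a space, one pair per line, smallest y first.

579 34
670481 39372

√290 = [17; 34, …], period ℓ=1 (odd) → k=1
step 0: (17, 1)  from 17·(1,0) + (0,1)
step 1: (579, 34)  from 34·(17,1) + (1,0)
(x₁, y₁) = (579, 34);  579² − 290·34² = 1 ✓
(x_2, y_2) = (579·579 + 290·34·34, 579·34 + 34·579) = (670481, 39372)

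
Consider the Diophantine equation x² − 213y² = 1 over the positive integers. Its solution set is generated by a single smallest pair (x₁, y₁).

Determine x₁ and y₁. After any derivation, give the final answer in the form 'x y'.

√213 = [14; 1,1,2,6,1,8,1,6,2,1,1,28, …], period ℓ=12 (even) → k=11
i=0: a=14 ⇒ p=14, q=1
i=1: a=1 ⇒ p=15, q=1
i=2: a=1 ⇒ p=29, q=2
i=3: a=2 ⇒ p=73, q=5
i=4: a=6 ⇒ p=467, q=32
i=5: a=1 ⇒ p=540, q=37
i=6: a=8 ⇒ p=4787, q=328
…
i=10: a=1 ⇒ p=115574, q=7919
i=11: a=1 ⇒ p=194399, q=13320
→ (194399, 13320).  Check: 194399²=37790971201, 213·13320²=37790971200, difference 1.

194399 13320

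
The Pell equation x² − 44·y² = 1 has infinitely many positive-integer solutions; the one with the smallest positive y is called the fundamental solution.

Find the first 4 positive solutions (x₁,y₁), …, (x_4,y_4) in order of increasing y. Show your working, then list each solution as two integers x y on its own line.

√44 = [6; 1,1,1,2,1,1,1,12, …], period ℓ=8 (even) → k=7
k=0  a_k=6  p_k/q_k = 6/1
…
k=3  a_k=1  p_k/q_k = 20/3
k=4  a_k=2  p_k/q_k = 53/8
…
k=6  a_k=1  p_k/q_k = 126/19
k=7  a_k=1  p_k/q_k = 199/30
(x₁, y₁) = (199, 30);  199² − 44·30² = 1 ✓
k=2:  x_2 = 199·199+44·30·30 = 79201,  y_2 = 199·30+30·199 = 11940
k=3:  x_3 = 199·79201+44·30·11940 = 31521799,  y_3 = 199·11940+30·79201 = 4752090
k=4:  x_4 = 199·31521799+44·30·4752090 = 12545596801,  y_4 = 199·4752090+30·31521799 = 1891319880

199 30
79201 11940
31521799 4752090
12545596801 1891319880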